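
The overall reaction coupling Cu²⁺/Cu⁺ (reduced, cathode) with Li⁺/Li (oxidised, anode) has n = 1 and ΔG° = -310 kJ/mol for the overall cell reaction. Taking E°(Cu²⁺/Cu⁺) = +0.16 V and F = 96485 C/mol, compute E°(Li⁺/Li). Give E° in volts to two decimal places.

E°cell = −ΔG°/(nF) = −(-310×10³)/((1)(96485)) = +3.213 V.
Since Cu²⁺/Cu⁺ is the cathode and Li⁺/Li the anode, E°cell = E°(Cu²⁺/Cu⁺) − E°(Li⁺/Li).
So E°(Li⁺/Li) = E°(Cu²⁺/Cu⁺) − E°cell = (+0.16) − (+3.213) = -3.05 V.

-3.05 V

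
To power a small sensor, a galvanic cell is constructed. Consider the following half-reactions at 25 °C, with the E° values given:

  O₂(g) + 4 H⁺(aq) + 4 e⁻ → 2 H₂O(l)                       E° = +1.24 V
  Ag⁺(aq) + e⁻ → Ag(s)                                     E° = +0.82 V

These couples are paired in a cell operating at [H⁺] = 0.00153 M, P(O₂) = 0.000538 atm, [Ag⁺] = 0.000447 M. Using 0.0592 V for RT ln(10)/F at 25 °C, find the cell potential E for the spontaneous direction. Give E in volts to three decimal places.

+0.403 V

O₂/H₂O is the cathode (higher E°), Ag⁺/Ag the anode: E°cell = +1.24 − (+0.82) = +0.42 V, n = 4.
Overall: O₂(g) + 4 H⁺(aq) + 4 Ag(s) → 2 H₂O(l) + 4 Ag⁺(aq)
Q = [Ag⁺]^4 / (P(O₂)·[H⁺]^4); log Q = 1.132.
E = E° − (0.0592/n) log Q = +0.42 − (0.0592/4)(1.132) = +0.403 V.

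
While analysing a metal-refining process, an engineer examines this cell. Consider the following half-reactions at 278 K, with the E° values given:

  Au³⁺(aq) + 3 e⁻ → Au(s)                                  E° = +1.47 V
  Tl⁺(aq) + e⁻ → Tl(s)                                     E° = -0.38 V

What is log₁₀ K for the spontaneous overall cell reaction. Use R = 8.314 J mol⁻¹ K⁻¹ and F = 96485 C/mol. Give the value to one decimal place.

100.6

Cathode: Au³⁺/Au; anode: Tl⁺/Tl. E°cell = (+1.47) − (-0.38) = +1.85 V, with n = 3.
ΔG° = −nFE° = −RT ln K, so ln K = nFE°/(RT) = (3)(96485)(+1.85) / ((8.314)(278)) = 231.685.
log₁₀ K = 231.685 / ln 10 = 100.6.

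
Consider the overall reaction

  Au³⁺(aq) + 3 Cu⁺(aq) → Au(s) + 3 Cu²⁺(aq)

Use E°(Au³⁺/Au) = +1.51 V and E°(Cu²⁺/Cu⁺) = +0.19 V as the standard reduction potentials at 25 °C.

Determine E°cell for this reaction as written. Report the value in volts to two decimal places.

+1.32 V

The Au³⁺/Au couple has the higher reduction potential, so it is the cathode; Cu²⁺/Cu⁺ is oxidised at the anode.
E°cell = E°(cathode) − E°(anode) = (+1.51) − (+0.19) = +1.32 V.
Since E°cell > 0, the reaction is spontaneous under standard conditions.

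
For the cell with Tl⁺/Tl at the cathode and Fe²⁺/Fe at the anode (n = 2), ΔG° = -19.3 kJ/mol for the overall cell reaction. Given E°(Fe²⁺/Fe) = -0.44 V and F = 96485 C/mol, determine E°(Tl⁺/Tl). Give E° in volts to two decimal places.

E°cell = −ΔG°/(nF) = −(-19.3×10³)/((2)(96485)) = +0.100 V.
Since Tl⁺/Tl is the cathode and Fe²⁺/Fe the anode, E°cell = E°(Tl⁺/Tl) − E°(Fe²⁺/Fe).
So E°(Tl⁺/Tl) = E°cell + E°(Fe²⁺/Fe) = +0.100 + (-0.44) = -0.34 V.

-0.34 V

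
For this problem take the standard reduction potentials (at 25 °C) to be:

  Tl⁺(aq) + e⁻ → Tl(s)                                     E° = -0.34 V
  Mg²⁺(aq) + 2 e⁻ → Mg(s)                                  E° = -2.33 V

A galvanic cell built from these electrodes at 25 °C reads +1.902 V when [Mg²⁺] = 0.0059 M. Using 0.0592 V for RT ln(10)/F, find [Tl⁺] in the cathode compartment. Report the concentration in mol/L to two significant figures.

Tl⁺/Tl is the cathode, Mg²⁺/Mg the anode: E°cell = +1.99 V, n = 2.
Overall reaction: 2 Tl⁺(aq) + Mg(s) → 2 Tl(s) + Mg²⁺(aq); Q = [Mg²⁺]^1/[Tl⁺]^2.
From E = E° − (0.0592/n) log Q: log Q = (E° − E)·n/0.0592 = (+1.99 − (+1.902))·2/0.0592 = 2.9730.
So 2·log[Tl⁺] = 1·log(0.0059) − log Q = -2.2291 − (2.9730) = -5.2021; log[Tl⁺] = -5.2021 / 2 = -2.6010; [Tl⁺] = 10^(-2.6010) ≈ 0.0025 M.

0.0025 M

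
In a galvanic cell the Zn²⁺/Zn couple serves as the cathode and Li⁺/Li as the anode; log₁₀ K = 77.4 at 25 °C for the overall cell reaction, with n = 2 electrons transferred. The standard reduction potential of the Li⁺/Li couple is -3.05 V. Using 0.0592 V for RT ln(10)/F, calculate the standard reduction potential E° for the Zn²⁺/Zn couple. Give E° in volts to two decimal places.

-0.76 V

E°cell = (0.0592/n)·log K = (0.0592/2)(77.4) = +2.291 V.
Since Zn²⁺/Zn is the cathode and Li⁺/Li the anode, E°cell = E°(Zn²⁺/Zn) − E°(Li⁺/Li).
So E°(Zn²⁺/Zn) = E°cell + E°(Li⁺/Li) = +2.291 + (-3.05) = -0.76 V.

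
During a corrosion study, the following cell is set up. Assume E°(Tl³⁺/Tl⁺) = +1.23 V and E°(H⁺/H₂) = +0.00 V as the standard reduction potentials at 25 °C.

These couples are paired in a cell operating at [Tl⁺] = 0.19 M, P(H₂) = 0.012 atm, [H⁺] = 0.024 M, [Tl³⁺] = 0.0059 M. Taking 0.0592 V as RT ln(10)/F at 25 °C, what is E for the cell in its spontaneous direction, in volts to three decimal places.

Tl³⁺/Tl⁺ is the cathode (higher E°), H⁺/H₂ the anode: E°cell = +1.23 − (+0.00) = +1.23 V, n = 2.
Overall: Tl³⁺(aq) + H₂(g) → Tl⁺(aq) + 2 H⁺(aq)
Q = [Tl⁺]·[H⁺]^2 / ([Tl³⁺]·P(H₂)); log Q = 0.189.
E = E° − (0.0592/n) log Q = +1.23 − (0.0592/2)(0.189) = +1.224 V.

+1.224 V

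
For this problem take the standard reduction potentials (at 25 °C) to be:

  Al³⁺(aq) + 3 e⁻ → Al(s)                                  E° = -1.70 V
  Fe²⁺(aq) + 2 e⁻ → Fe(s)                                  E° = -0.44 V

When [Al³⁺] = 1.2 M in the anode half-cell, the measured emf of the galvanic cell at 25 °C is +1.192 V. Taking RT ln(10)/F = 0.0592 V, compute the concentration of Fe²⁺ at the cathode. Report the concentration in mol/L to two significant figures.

0.0057 M

Fe²⁺/Fe is the cathode, Al³⁺/Al the anode: E°cell = +1.26 V, n = 6.
Overall reaction: 3 Fe²⁺(aq) + 2 Al(s) → 3 Fe(s) + 2 Al³⁺(aq); Q = [Al³⁺]^2/[Fe²⁺]^3.
From E = E° − (0.0592/n) log Q: log Q = (E° − E)·n/0.0592 = (+1.26 − (+1.192))·6/0.0592 = 6.8919.
So 3·log[Fe²⁺] = 2·log(1.2) − log Q = 0.1584 − (6.8919) = -6.7335; log[Fe²⁺] = -6.7335 / 3 = -2.2445; [Fe²⁺] = 10^(-2.2445) ≈ 0.0057 M.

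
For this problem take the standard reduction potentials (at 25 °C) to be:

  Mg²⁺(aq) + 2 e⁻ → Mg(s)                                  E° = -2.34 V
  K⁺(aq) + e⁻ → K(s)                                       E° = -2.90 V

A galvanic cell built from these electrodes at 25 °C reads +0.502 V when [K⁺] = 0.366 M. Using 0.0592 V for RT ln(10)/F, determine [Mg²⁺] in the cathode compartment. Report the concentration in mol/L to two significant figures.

0.0015 M

Mg²⁺/Mg is the cathode, K⁺/K the anode: E°cell = +0.56 V, n = 2.
Overall reaction: Mg²⁺(aq) + 2 K(s) → Mg(s) + 2 K⁺(aq); Q = [K⁺]^2/[Mg²⁺]^1.
From E = E° − (0.0592/n) log Q: log Q = (E° − E)·n/0.0592 = (+0.56 − (+0.502))·2/0.0592 = 1.9595.
So 1·log[Mg²⁺] = 2·log(0.366) − log Q = -0.8730 − (1.9595) = -2.8325; [Mg²⁺] = 10^(-2.8325) ≈ 0.0015 M.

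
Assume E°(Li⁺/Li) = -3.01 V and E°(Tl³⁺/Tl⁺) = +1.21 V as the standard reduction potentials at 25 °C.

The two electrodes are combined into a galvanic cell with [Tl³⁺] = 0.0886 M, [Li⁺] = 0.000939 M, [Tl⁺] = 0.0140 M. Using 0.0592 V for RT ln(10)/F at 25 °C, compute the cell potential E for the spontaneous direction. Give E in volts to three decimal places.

Tl³⁺/Tl⁺ is the cathode (higher E°), Li⁺/Li the anode: E°cell = +1.21 − (-3.01) = +4.22 V, n = 2.
Overall: Tl³⁺(aq) + 2 Li(s) → Tl⁺(aq) + 2 Li⁺(aq)
Q = [Tl⁺]·[Li⁺]^2 / ([Tl³⁺]); log Q = -6.856.
E = E° − (0.0592/n) log Q = +4.22 − (0.0592/2)(-6.856) = +4.423 V.

+4.423 V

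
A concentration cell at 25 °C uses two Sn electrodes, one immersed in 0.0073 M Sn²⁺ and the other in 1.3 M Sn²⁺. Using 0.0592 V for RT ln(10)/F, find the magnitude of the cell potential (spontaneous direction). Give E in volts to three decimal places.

For a concentration cell E°cell = 0. The 1.3 M side is the cathode (reduction is favoured where [Sn²⁺] is higher).
With n = 2, E = −(0.0592/2) log([Sn²⁺]ₐₙ/[Sn²⁺]꜀ₐₜ) = −(0.0592/2) log(0.0073/1.3) = −(0.0592/2)(-2.251) = +0.067 V.

+0.067 V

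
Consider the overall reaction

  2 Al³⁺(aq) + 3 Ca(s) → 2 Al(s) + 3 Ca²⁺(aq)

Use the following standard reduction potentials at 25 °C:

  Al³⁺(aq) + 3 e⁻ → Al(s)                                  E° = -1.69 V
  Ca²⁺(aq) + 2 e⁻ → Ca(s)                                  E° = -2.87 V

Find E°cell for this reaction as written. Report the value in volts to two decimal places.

+1.18 V

The Al³⁺/Al couple has the higher reduction potential, so it is the cathode; Ca²⁺/Ca is oxidised at the anode.
E°cell = E°(cathode) − E°(anode) = (-1.69) − (-2.87) = +1.18 V.
Since E°cell > 0, the reaction is spontaneous under standard conditions.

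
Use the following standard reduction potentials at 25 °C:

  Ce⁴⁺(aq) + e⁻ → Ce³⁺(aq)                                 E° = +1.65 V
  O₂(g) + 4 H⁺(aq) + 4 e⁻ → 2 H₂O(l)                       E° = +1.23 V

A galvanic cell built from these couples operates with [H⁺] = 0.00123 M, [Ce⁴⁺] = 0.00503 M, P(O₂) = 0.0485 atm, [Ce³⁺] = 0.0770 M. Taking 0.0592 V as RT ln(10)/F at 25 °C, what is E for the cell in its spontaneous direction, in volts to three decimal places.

Ce⁴⁺/Ce³⁺ is the cathode (higher E°), O₂/H₂O the anode: E°cell = +1.65 − (+1.23) = +0.42 V, n = 4.
Overall: 4 Ce⁴⁺(aq) + 2 H₂O(l) → 4 Ce³⁺(aq) + O₂(g) + 4 H⁺(aq)
Q = [Ce³⁺]^4·P(O₂)·[H⁺]^4 / ([Ce⁴⁺]^4); log Q = -8.215.
E = E° − (0.0592/n) log Q = +0.42 − (0.0592/4)(-8.215) = +0.542 V.

+0.542 V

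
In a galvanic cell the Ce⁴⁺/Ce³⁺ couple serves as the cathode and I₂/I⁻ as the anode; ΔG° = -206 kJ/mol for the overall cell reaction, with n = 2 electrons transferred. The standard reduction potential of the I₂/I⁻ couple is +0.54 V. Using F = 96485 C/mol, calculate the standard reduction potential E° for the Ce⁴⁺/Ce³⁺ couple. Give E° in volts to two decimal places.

+1.61 V

E°cell = −ΔG°/(nF) = −(-206×10³)/((2)(96485)) = +1.068 V.
Since Ce⁴⁺/Ce³⁺ is the cathode and I₂/I⁻ the anode, E°cell = E°(Ce⁴⁺/Ce³⁺) − E°(I₂/I⁻).
So E°(Ce⁴⁺/Ce³⁺) = E°cell + E°(I₂/I⁻) = +1.068 + (+0.54) = +1.61 V.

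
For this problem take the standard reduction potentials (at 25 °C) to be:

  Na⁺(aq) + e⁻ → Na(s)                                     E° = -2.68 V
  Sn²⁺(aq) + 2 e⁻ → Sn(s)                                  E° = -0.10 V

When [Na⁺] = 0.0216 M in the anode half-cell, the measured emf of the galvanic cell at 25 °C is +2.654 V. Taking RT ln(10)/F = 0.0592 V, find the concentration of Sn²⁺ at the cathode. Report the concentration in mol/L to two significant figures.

Sn²⁺/Sn is the cathode, Na⁺/Na the anode: E°cell = +2.58 V, n = 2.
Overall reaction: Sn²⁺(aq) + 2 Na(s) → Sn(s) + 2 Na⁺(aq); Q = [Na⁺]^2/[Sn²⁺]^1.
From E = E° − (0.0592/n) log Q: log Q = (E° − E)·n/0.0592 = (+2.58 − (+2.654))·2/0.0592 = -2.5000.
So 1·log[Sn²⁺] = 2·log(0.0216) − log Q = -3.3311 − (-2.5000) = -0.8311; [Sn²⁺] = 10^(-0.8311) ≈ 0.15 M.

0.15 M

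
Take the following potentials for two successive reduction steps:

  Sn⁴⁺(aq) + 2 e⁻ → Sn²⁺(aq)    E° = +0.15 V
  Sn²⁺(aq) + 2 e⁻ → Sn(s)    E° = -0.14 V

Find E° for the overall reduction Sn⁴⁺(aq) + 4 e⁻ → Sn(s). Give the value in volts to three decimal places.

Adding the free-energy changes (−nFE°) of the two steps gives −n₃FE°₃ = −n₁FE°₁ − n₂FE°₂.
E°₃ = (2×+0.15 + 2×-0.14) / 4 = (+0.020) / 4 = +0.005 V.

+0.005 V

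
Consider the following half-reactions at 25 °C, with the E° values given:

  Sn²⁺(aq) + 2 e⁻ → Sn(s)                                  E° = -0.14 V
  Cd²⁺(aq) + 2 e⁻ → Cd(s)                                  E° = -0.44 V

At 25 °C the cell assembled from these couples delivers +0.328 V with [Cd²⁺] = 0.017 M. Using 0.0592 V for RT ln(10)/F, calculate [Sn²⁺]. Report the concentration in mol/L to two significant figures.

Sn²⁺/Sn is the cathode, Cd²⁺/Cd the anode: E°cell = +0.30 V, n = 2.
Overall reaction: Sn²⁺(aq) + Cd(s) → Sn(s) + Cd²⁺(aq); Q = [Cd²⁺]^1/[Sn²⁺]^1.
From E = E° − (0.0592/n) log Q: log Q = (E° − E)·n/0.0592 = (+0.30 − (+0.328))·2/0.0592 = -0.9459.
So 1·log[Sn²⁺] = 1·log(0.017) − log Q = -1.7696 − (-0.9459) = -0.8237; [Sn²⁺] = 10^(-0.8237) ≈ 0.15 M.

0.15 M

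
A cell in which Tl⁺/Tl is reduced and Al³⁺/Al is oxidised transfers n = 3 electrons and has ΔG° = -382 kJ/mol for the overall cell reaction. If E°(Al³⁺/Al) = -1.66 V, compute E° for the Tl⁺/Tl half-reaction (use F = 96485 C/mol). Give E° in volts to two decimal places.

-0.34 V

E°cell = −ΔG°/(nF) = −(-382×10³)/((3)(96485)) = +1.320 V.
Since Tl⁺/Tl is the cathode and Al³⁺/Al the anode, E°cell = E°(Tl⁺/Tl) − E°(Al³⁺/Al).
So E°(Tl⁺/Tl) = E°cell + E°(Al³⁺/Al) = +1.320 + (-1.66) = -0.34 V.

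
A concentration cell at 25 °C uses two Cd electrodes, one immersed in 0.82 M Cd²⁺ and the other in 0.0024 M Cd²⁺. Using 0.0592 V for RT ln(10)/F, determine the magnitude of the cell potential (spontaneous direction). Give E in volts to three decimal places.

+0.075 V

For a concentration cell E°cell = 0. The 0.82 M side is the cathode (reduction is favoured where [Cd²⁺] is higher).
With n = 2, E = −(0.0592/2) log([Cd²⁺]ₐₙ/[Cd²⁺]꜀ₐₜ) = −(0.0592/2) log(0.0024/0.82) = −(0.0592/2)(-2.534) = +0.075 V.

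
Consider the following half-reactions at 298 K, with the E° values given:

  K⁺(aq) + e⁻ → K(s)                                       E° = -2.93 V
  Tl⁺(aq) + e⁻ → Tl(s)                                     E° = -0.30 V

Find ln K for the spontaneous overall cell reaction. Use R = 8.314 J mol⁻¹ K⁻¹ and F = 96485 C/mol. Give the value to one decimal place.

Cathode: Tl⁺/Tl; anode: K⁺/K. E°cell = (-0.30) − (-2.93) = +2.63 V, with n = 1.
ΔG° = −nFE° = −RT ln K, so ln K = nFE°/(RT) = (1)(96485)(+2.63) / ((8.314)(298)) = 102.421.

102.4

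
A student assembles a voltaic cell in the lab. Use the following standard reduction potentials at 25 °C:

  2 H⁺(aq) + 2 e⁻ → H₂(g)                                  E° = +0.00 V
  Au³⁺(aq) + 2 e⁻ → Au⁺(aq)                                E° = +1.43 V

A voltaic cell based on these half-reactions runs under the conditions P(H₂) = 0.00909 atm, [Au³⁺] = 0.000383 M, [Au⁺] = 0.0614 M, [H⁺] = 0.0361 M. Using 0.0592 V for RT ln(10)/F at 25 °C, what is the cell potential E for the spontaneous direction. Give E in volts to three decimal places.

Au³⁺/Au⁺ is the cathode (higher E°), H⁺/H₂ the anode: E°cell = +1.43 − (+0.00) = +1.43 V, n = 2.
Overall: Au³⁺(aq) + H₂(g) → Au⁺(aq) + 2 H⁺(aq)
Q = [Au⁺]·[H⁺]^2 / ([Au³⁺]·P(H₂)); log Q = 1.361.
E = E° − (0.0592/n) log Q = +1.43 − (0.0592/2)(1.361) = +1.390 V.

+1.390 V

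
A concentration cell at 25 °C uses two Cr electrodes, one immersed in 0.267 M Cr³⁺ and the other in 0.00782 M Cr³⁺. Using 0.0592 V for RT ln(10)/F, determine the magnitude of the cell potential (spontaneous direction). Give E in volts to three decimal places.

+0.030 V

For a concentration cell E°cell = 0. The 0.267 M side is the cathode (reduction is favoured where [Cr³⁺] is higher).
With n = 3, E = −(0.0592/3) log([Cr³⁺]ₐₙ/[Cr³⁺]꜀ₐₜ) = −(0.0592/3) log(0.00782/0.267) = −(0.0592/3)(-1.533) = +0.030 V.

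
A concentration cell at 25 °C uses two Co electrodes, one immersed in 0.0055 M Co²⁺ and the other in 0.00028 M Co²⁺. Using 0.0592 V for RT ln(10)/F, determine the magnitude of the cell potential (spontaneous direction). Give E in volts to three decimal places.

+0.038 V

For a concentration cell E°cell = 0. The 0.0055 M side is the cathode (reduction is favoured where [Co²⁺] is higher).
With n = 2, E = −(0.0592/2) log([Co²⁺]ₐₙ/[Co²⁺]꜀ₐₜ) = −(0.0592/2) log(0.00028/0.0055) = −(0.0592/2)(-1.293) = +0.038 V.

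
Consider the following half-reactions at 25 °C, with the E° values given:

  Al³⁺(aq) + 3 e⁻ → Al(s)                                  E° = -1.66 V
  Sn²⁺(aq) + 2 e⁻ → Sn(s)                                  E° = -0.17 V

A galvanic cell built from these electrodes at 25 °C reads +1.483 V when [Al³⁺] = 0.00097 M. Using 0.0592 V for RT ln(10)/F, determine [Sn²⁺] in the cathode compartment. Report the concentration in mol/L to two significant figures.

0.0057 M

Sn²⁺/Sn is the cathode, Al³⁺/Al the anode: E°cell = +1.49 V, n = 6.
Overall reaction: 3 Sn²⁺(aq) + 2 Al(s) → 3 Sn(s) + 2 Al³⁺(aq); Q = [Al³⁺]^2/[Sn²⁺]^3.
From E = E° − (0.0592/n) log Q: log Q = (E° − E)·n/0.0592 = (+1.49 − (+1.483))·6/0.0592 = 0.7095.
So 3·log[Sn²⁺] = 2·log(0.00097) − log Q = -6.0265 − (0.7095) = -6.7360; log[Sn²⁺] = -6.7360 / 3 = -2.2453; [Sn²⁺] = 10^(-2.2453) ≈ 0.0057 M.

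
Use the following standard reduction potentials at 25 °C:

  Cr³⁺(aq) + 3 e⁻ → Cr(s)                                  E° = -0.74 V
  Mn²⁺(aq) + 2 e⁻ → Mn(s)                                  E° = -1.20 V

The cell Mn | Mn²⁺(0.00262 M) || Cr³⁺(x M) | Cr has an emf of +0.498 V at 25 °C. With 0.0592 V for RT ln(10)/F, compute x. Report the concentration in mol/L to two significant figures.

Cr³⁺/Cr is the cathode, Mn²⁺/Mn the anode: E°cell = +0.46 V, n = 6.
Overall reaction: 2 Cr³⁺(aq) + 3 Mn(s) → 2 Cr(s) + 3 Mn²⁺(aq); Q = [Mn²⁺]^3/[Cr³⁺]^2.
From E = E° − (0.0592/n) log Q: log Q = (E° − E)·n/0.0592 = (+0.46 − (+0.498))·6/0.0592 = -3.8514.
So 2·log[Cr³⁺] = 3·log(0.00262) − log Q = -7.7451 − (-3.8514) = -3.8937; log[Cr³⁺] = -3.8937 / 2 = -1.9468; [Cr³⁺] = 10^(-1.9468) ≈ 0.011 M.

0.011 M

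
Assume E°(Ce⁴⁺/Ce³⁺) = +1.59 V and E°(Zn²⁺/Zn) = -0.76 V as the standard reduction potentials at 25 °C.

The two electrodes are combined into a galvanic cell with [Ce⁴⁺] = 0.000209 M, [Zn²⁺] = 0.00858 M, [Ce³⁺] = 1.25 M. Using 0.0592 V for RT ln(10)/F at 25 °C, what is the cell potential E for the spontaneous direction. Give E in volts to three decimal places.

+2.188 V

Ce⁴⁺/Ce³⁺ is the cathode (higher E°), Zn²⁺/Zn the anode: E°cell = +1.59 − (-0.76) = +2.35 V, n = 2.
Overall: 2 Ce⁴⁺(aq) + Zn(s) → 2 Ce³⁺(aq) + Zn²⁺(aq)
Q = [Ce³⁺]^2·[Zn²⁺] / ([Ce⁴⁺]^2); log Q = 5.487.
E = E° − (0.0592/n) log Q = +2.35 − (0.0592/2)(5.487) = +2.188 V.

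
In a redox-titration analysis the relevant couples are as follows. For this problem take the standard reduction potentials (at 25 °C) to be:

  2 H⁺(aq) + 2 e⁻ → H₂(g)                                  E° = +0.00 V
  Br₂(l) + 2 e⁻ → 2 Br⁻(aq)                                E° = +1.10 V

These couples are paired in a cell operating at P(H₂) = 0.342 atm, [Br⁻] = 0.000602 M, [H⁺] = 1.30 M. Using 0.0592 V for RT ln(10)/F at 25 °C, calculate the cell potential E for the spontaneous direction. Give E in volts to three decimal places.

+1.270 V

Br₂/Br⁻ is the cathode (higher E°), H⁺/H₂ the anode: E°cell = +1.10 − (+0.00) = +1.10 V, n = 2.
Overall: Br₂(l) + H₂(g) → 2 Br⁻(aq) + 2 H⁺(aq)
Q = [Br⁻]^2·[H⁺]^2 / (P(H₂)); log Q = -5.747.
E = E° − (0.0592/n) log Q = +1.10 − (0.0592/2)(-5.747) = +1.270 V.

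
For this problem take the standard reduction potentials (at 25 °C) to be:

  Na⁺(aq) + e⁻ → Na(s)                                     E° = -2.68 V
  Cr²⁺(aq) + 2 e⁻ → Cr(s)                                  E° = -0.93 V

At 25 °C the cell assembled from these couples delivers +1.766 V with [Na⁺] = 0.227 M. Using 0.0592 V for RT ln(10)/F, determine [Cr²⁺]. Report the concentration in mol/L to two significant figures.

Cr²⁺/Cr is the cathode, Na⁺/Na the anode: E°cell = +1.75 V, n = 2.
Overall reaction: Cr²⁺(aq) + 2 Na(s) → Cr(s) + 2 Na⁺(aq); Q = [Na⁺]^2/[Cr²⁺]^1.
From E = E° − (0.0592/n) log Q: log Q = (E° − E)·n/0.0592 = (+1.75 − (+1.766))·2/0.0592 = -0.5405.
So 1·log[Cr²⁺] = 2·log(0.227) − log Q = -1.2879 − (-0.5405) = -0.7474; [Cr²⁺] = 10^(-0.7474) ≈ 0.18 M.

0.18 M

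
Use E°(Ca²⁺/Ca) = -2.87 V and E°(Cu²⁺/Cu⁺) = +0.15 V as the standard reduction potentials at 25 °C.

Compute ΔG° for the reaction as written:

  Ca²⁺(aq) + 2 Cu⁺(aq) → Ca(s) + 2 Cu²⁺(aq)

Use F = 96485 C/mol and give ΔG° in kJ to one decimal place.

+582.8 kJ

As written, Ca²⁺/Ca is reduced (cathode) and Cu²⁺/Cu⁺ is oxidised (anode), so E°cell = (-2.87) − (+0.15) = -3.02 V.
Balancing electrons gives n = 2.
ΔG° = −nFE° = −(2)(96485)(-3.02) = 582,769 J = +582.8 kJ.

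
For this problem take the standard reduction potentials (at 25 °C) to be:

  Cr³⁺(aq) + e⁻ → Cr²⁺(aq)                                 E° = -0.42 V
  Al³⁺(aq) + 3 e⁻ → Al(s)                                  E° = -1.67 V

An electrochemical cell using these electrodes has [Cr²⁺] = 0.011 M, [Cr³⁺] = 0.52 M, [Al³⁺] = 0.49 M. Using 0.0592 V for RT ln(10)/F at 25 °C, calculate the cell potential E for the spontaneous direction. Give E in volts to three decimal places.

+1.355 V

Cr³⁺/Cr²⁺ is the cathode (higher E°), Al³⁺/Al the anode: E°cell = -0.42 − (-1.67) = +1.25 V, n = 3.
Overall: 3 Cr³⁺(aq) + Al(s) → 3 Cr²⁺(aq) + Al³⁺(aq)
Q = [Cr²⁺]^3·[Al³⁺] / ([Cr³⁺]^3); log Q = -5.334.
E = E° − (0.0592/n) log Q = +1.25 − (0.0592/3)(-5.334) = +1.355 V.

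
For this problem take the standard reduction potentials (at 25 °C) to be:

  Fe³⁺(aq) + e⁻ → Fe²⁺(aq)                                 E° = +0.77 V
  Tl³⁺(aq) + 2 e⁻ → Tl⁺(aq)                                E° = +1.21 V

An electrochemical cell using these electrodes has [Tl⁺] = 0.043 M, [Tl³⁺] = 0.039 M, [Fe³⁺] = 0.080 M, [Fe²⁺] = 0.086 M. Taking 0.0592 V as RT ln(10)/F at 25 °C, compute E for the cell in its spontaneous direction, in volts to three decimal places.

Tl³⁺/Tl⁺ is the cathode (higher E°), Fe³⁺/Fe²⁺ the anode: E°cell = +1.21 − (+0.77) = +0.44 V, n = 2.
Overall: Tl³⁺(aq) + 2 Fe²⁺(aq) → Tl⁺(aq) + 2 Fe³⁺(aq)
Q = [Tl⁺]·[Fe³⁺]^2 / ([Tl³⁺]·[Fe²⁺]^2); log Q = -0.020.
E = E° − (0.0592/n) log Q = +0.44 − (0.0592/2)(-0.020) = +0.441 V.

+0.441 V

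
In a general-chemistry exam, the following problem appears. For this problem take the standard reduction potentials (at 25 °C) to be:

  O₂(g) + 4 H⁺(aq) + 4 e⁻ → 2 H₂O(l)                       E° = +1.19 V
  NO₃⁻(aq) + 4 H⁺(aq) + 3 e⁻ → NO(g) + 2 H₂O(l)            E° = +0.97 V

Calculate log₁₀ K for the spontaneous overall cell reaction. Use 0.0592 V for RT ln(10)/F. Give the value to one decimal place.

Cathode: O₂/H₂O; anode: NO₃⁻/NO. E°cell = +0.22 V, n = 12.
log K = nE°cell / 0.0592 = (12)(+0.22) / 0.0592 = 44.6.

44.6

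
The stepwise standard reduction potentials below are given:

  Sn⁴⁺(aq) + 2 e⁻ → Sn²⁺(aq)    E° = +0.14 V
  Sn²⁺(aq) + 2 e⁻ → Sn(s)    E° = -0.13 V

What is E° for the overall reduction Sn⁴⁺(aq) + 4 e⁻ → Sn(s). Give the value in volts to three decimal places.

+0.005 V

Since ΔG° = −nFE° is additive over sequential reductions, n₃E°₃ = n₁E°₁ + n₂E°₂.
E°₃ = (2×+0.14 + 2×-0.13) / 4 = (+0.020) / 4 = +0.005 V.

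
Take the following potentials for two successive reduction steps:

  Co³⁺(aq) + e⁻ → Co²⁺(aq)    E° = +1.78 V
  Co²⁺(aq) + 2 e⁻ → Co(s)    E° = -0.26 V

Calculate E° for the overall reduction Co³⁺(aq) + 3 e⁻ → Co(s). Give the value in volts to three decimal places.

+0.420 V

Since ΔG° = −nFE° is additive over sequential reductions, n₃E°₃ = n₁E°₁ + n₂E°₂.
E°₃ = (1×+1.78 + 2×-0.26) / 3 = (+1.260) / 3 = +0.420 V.
E° values themselves are not directly additive — weighting by electron count is essential.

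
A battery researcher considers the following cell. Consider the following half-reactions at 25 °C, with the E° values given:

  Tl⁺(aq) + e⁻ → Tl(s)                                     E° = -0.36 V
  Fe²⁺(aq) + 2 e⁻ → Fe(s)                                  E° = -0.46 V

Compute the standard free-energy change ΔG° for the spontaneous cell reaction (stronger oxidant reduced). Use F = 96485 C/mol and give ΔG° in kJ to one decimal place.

Tl⁺/Tl (E° = -0.36 V) is the cathode; Fe²⁺/Fe (E° = -0.46 V) is the anode, so E°cell = +0.10 V.
Balancing electrons gives n = 2 (lcm of 1 and 2).
ΔG° = −nFE° = −(2)(96485)(+0.10) = -19,297 J = -19.3 kJ.

-19.3 kJ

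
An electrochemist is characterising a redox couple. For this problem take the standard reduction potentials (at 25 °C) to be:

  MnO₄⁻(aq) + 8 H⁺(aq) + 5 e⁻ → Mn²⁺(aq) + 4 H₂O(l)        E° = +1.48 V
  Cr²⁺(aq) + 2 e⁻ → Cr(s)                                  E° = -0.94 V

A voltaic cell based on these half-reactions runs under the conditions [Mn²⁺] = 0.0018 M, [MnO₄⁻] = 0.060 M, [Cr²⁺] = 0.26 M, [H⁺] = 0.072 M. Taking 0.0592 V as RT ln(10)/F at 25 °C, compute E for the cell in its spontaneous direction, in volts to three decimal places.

+2.347 V

MnO₄⁻/Mn²⁺ is the cathode (higher E°), Cr²⁺/Cr the anode: E°cell = +1.48 − (-0.94) = +2.42 V, n = 10.
Overall: 2 MnO₄⁻(aq) + 16 H⁺(aq) + 5 Cr(s) → 2 Mn²⁺(aq) + 8 H₂O(l) + 5 Cr²⁺(aq)
Q = [Mn²⁺]^2·[Cr²⁺]^5 / ([MnO₄⁻]^2·[H⁺]^16); log Q = 12.312.
E = E° − (0.0592/n) log Q = +2.42 − (0.0592/10)(12.312) = +2.347 V.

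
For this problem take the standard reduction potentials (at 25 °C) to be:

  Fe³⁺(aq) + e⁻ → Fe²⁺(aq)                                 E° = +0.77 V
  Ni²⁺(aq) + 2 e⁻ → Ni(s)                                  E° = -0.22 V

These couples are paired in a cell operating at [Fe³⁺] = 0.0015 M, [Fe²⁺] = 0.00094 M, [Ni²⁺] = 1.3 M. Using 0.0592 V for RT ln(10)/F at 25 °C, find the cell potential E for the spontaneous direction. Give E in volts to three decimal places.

Fe³⁺/Fe²⁺ is the cathode (higher E°), Ni²⁺/Ni the anode: E°cell = +0.77 − (-0.22) = +0.99 V, n = 2.
Overall: 2 Fe³⁺(aq) + Ni(s) → 2 Fe²⁺(aq) + Ni²⁺(aq)
Q = [Fe²⁺]^2·[Ni²⁺] / ([Fe³⁺]^2); log Q = -0.292.
E = E° − (0.0592/n) log Q = +0.99 − (0.0592/2)(-0.292) = +0.999 V.

+0.999 V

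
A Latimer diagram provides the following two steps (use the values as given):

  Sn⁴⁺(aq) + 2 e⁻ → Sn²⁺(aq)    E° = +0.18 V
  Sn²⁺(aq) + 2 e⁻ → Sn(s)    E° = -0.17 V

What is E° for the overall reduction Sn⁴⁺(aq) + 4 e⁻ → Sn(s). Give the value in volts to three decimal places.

+0.005 V

Since ΔG° = −nFE° is additive over sequential reductions, n₃E°₃ = n₁E°₁ + n₂E°₂.
E°₃ = (2×+0.18 + 2×-0.17) / 4 = (+0.020) / 4 = +0.005 V.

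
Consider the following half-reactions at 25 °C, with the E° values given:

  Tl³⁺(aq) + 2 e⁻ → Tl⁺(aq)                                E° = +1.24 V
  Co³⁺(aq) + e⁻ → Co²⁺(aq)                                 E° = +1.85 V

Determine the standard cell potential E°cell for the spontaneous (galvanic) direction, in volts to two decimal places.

+0.61 V

The Co³⁺/Co²⁺ couple has the higher reduction potential, so it is the cathode; Tl³⁺/Tl⁺ is oxidised at the anode.
E°cell = E°(cathode) − E°(anode) = (+1.85) − (+1.24) = +0.61 V.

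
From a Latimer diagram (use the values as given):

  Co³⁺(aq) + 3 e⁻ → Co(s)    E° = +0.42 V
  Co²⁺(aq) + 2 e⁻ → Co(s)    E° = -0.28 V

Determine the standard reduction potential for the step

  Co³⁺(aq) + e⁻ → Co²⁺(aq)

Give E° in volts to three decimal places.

+1.820 V

Sequential free energies add, so n₃E°₃ = n₁E°₁ + n₂E°₂.
With n₃ = 3, and the known step contributing 2×(-0.28) V, the unknown satisfies 1·E° = 3×(+0.42) − 2×(-0.28) = +1.820.
E° = +1.820 / 1 = +1.820 V.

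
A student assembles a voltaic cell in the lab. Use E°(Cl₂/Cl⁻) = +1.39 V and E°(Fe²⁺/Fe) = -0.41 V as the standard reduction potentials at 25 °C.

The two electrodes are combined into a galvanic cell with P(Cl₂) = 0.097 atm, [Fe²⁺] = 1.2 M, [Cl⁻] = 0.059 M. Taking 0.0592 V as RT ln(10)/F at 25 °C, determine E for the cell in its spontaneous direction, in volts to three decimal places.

+1.840 V

Cl₂/Cl⁻ is the cathode (higher E°), Fe²⁺/Fe the anode: E°cell = +1.39 − (-0.41) = +1.80 V, n = 2.
Overall: Cl₂(g) + Fe(s) → 2 Cl⁻(aq) + Fe²⁺(aq)
Q = [Cl⁻]^2·[Fe²⁺] / (P(Cl₂)); log Q = -1.366.
E = E° − (0.0592/n) log Q = +1.80 − (0.0592/2)(-1.366) = +1.840 V.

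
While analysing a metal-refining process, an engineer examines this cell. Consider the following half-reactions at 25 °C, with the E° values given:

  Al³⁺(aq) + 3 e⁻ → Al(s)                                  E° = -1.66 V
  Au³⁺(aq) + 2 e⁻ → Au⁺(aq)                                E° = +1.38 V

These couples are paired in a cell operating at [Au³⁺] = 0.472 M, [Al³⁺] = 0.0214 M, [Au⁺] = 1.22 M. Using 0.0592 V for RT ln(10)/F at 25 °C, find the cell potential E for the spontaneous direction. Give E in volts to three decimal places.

Au³⁺/Au⁺ is the cathode (higher E°), Al³⁺/Al the anode: E°cell = +1.38 − (-1.66) = +3.04 V, n = 6.
Overall: 3 Au³⁺(aq) + 2 Al(s) → 3 Au⁺(aq) + 2 Al³⁺(aq)
Q = [Au⁺]^3·[Al³⁺]^2 / ([Au³⁺]^3); log Q = -2.102.
E = E° − (0.0592/n) log Q = +3.04 − (0.0592/6)(-2.102) = +3.061 V.

+3.061 V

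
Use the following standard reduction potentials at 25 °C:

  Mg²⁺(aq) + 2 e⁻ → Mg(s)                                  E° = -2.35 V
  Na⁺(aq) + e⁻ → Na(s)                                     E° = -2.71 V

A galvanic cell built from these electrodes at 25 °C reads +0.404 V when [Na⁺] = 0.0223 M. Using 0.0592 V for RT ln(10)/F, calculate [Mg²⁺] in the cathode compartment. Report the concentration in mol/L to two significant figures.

0.015 M

Mg²⁺/Mg is the cathode, Na⁺/Na the anode: E°cell = +0.36 V, n = 2.
Overall reaction: Mg²⁺(aq) + 2 Na(s) → Mg(s) + 2 Na⁺(aq); Q = [Na⁺]^2/[Mg²⁺]^1.
From E = E° − (0.0592/n) log Q: log Q = (E° − E)·n/0.0592 = (+0.36 − (+0.404))·2/0.0592 = -1.4865.
So 1·log[Mg²⁺] = 2·log(0.0223) − log Q = -3.3034 − (-1.4865) = -1.8169; [Mg²⁺] = 10^(-1.8169) ≈ 0.015 M.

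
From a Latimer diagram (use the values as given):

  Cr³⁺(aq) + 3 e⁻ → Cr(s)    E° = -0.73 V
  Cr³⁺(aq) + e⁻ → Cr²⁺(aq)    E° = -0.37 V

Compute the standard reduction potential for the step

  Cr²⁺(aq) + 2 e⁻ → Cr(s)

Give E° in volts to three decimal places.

Sequential free energies add, so n₃E°₃ = n₁E°₁ + n₂E°₂.
With n₃ = 3, and the known step contributing 1×(-0.37) V, the unknown satisfies 2·E° = 3×(-0.73) − 1×(-0.37) = -1.820.
E° = -1.820 / 2 = -0.910 V.

-0.910 V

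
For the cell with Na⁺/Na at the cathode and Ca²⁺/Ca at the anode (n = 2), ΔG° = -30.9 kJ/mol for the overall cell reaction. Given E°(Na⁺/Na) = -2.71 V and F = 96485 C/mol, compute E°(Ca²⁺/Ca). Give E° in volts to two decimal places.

-2.87 V

E°cell = −ΔG°/(nF) = −(-30.9×10³)/((2)(96485)) = +0.160 V.
Since Na⁺/Na is the cathode and Ca²⁺/Ca the anode, E°cell = E°(Na⁺/Na) − E°(Ca²⁺/Ca).
So E°(Ca²⁺/Ca) = E°(Na⁺/Na) − E°cell = (-2.71) − (+0.160) = -2.87 V.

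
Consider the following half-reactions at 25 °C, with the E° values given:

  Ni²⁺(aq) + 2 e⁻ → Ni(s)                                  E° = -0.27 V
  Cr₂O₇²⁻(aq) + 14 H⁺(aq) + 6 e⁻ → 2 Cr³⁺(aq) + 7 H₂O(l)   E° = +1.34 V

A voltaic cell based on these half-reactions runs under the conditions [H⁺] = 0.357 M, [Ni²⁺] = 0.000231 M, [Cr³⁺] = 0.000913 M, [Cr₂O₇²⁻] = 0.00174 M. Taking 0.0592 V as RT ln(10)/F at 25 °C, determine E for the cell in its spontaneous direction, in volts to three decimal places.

+1.689 V

Cr₂O₇²⁻/Cr³⁺ is the cathode (higher E°), Ni²⁺/Ni the anode: E°cell = +1.34 − (-0.27) = +1.61 V, n = 6.
Overall: Cr₂O₇²⁻(aq) + 14 H⁺(aq) + 3 Ni(s) → 2 Cr³⁺(aq) + 7 H₂O(l) + 3 Ni²⁺(aq)
Q = [Cr³⁺]^2·[Ni²⁺]^3 / ([Cr₂O₇²⁻]·[H⁺]^14); log Q = -7.966.
E = E° − (0.0592/n) log Q = +1.61 − (0.0592/6)(-7.966) = +1.689 V.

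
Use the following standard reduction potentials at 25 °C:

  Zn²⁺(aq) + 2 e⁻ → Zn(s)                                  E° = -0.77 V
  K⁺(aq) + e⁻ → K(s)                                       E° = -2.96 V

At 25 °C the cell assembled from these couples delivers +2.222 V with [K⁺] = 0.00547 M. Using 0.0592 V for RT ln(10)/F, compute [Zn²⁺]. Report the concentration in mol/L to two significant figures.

Zn²⁺/Zn is the cathode, K⁺/K the anode: E°cell = +2.19 V, n = 2.
Overall reaction: Zn²⁺(aq) + 2 K(s) → Zn(s) + 2 K⁺(aq); Q = [K⁺]^2/[Zn²⁺]^1.
From E = E° − (0.0592/n) log Q: log Q = (E° − E)·n/0.0592 = (+2.19 − (+2.222))·2/0.0592 = -1.0811.
So 1·log[Zn²⁺] = 2·log(0.00547) − log Q = -4.5240 − (-1.0811) = -3.4429; [Zn²⁺] = 10^(-3.4429) ≈ 0.00036 M.

0.00036 M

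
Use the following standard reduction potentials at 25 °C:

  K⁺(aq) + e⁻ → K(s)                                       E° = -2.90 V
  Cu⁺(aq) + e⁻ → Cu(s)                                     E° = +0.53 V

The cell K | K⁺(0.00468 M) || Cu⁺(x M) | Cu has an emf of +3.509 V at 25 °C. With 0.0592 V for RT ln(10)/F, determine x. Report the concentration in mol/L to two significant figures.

Cu⁺/Cu is the cathode, K⁺/K the anode: E°cell = +3.43 V, n = 1.
Overall reaction: Cu⁺(aq) + K(s) → Cu(s) + K⁺(aq); Q = [K⁺]^1/[Cu⁺]^1.
From E = E° − (0.0592/n) log Q: log Q = (E° − E)·n/0.0592 = (+3.43 − (+3.509))·1/0.0592 = -1.3345.
So 1·log[Cu⁺] = 1·log(0.00468) − log Q = -2.3298 − (-1.3345) = -0.9953; [Cu⁺] = 10^(-0.9953) ≈ 0.10 M.

0.10 M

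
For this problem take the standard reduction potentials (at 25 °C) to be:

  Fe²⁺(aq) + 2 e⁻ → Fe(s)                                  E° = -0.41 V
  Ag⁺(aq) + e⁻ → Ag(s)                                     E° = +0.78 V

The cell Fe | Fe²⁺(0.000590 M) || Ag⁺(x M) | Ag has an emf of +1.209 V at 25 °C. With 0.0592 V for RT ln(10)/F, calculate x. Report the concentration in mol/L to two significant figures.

Ag⁺/Ag is the cathode, Fe²⁺/Fe the anode: E°cell = +1.19 V, n = 2.
Overall reaction: 2 Ag⁺(aq) + Fe(s) → 2 Ag(s) + Fe²⁺(aq); Q = [Fe²⁺]^1/[Ag⁺]^2.
From E = E° − (0.0592/n) log Q: log Q = (E° − E)·n/0.0592 = (+1.19 − (+1.209))·2/0.0592 = -0.6419.
So 2·log[Ag⁺] = 1·log(0.00059) − log Q = -3.2291 − (-0.6419) = -2.5872; log[Ag⁺] = -2.5872 / 2 = -1.2936; [Ag⁺] = 10^(-1.2936) ≈ 0.051 M.

0.051 M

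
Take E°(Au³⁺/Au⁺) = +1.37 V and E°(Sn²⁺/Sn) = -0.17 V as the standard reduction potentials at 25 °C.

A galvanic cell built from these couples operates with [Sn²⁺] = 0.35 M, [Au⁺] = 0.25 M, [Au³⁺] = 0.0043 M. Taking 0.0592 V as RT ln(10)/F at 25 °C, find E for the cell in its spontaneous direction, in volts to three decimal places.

Au³⁺/Au⁺ is the cathode (higher E°), Sn²⁺/Sn the anode: E°cell = +1.37 − (-0.17) = +1.54 V, n = 2.
Overall: Au³⁺(aq) + Sn(s) → Au⁺(aq) + Sn²⁺(aq)
Q = [Au⁺]·[Sn²⁺] / ([Au³⁺]); log Q = 1.309.
E = E° − (0.0592/n) log Q = +1.54 − (0.0592/2)(1.309) = +1.501 V.

+1.501 V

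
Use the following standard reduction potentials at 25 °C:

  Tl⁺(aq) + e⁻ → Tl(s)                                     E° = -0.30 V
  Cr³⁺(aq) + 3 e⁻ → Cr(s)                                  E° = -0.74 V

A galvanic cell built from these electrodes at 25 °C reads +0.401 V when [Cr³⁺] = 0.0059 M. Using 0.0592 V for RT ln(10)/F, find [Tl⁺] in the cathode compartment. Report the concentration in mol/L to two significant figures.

Tl⁺/Tl is the cathode, Cr³⁺/Cr the anode: E°cell = +0.44 V, n = 3.
Overall reaction: 3 Tl⁺(aq) + Cr(s) → 3 Tl(s) + Cr³⁺(aq); Q = [Cr³⁺]^1/[Tl⁺]^3.
From E = E° − (0.0592/n) log Q: log Q = (E° − E)·n/0.0592 = (+0.44 − (+0.401))·3/0.0592 = 1.9764.
So 3·log[Tl⁺] = 1·log(0.0059) − log Q = -2.2291 − (1.9764) = -4.2055; log[Tl⁺] = -4.2055 / 3 = -1.4018; [Tl⁺] = 10^(-1.4018) ≈ 0.040 M.

0.040 M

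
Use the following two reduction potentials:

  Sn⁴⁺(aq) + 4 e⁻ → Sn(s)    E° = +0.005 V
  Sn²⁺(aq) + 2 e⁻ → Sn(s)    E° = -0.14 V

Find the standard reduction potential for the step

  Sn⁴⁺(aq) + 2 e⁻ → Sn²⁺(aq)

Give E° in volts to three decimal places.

Sequential free energies add, so n₃E°₃ = n₁E°₁ + n₂E°₂.
With n₃ = 4, and the known step contributing 2×(-0.14) V, the unknown satisfies 2·E° = 4×(+0.005) − 2×(-0.14) = +0.300.
E° = +0.300 / 2 = +0.150 V.

+0.150 V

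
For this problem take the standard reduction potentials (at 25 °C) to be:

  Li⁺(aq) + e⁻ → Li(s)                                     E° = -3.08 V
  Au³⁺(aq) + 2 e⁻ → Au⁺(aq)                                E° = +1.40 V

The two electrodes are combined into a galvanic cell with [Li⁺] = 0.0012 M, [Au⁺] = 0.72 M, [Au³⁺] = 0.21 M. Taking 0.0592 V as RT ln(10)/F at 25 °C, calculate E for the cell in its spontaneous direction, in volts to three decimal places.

Au³⁺/Au⁺ is the cathode (higher E°), Li⁺/Li the anode: E°cell = +1.40 − (-3.08) = +4.48 V, n = 2.
Overall: Au³⁺(aq) + 2 Li(s) → Au⁺(aq) + 2 Li⁺(aq)
Q = [Au⁺]·[Li⁺]^2 / ([Au³⁺]); log Q = -5.307.
E = E° − (0.0592/n) log Q = +4.48 − (0.0592/2)(-5.307) = +4.637 V.

+4.637 V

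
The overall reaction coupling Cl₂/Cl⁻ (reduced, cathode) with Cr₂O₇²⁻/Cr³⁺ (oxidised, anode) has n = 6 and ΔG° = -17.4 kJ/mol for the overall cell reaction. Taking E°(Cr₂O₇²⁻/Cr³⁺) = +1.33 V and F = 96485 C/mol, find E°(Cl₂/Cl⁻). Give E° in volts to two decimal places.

+1.36 V

E°cell = −ΔG°/(nF) = −(-17.4×10³)/((6)(96485)) = +0.030 V.
Since Cl₂/Cl⁻ is the cathode and Cr₂O₇²⁻/Cr³⁺ the anode, E°cell = E°(Cl₂/Cl⁻) − E°(Cr₂O₇²⁻/Cr³⁺).
So E°(Cl₂/Cl⁻) = E°cell + E°(Cr₂O₇²⁻/Cr³⁺) = +0.030 + (+1.33) = +1.36 V.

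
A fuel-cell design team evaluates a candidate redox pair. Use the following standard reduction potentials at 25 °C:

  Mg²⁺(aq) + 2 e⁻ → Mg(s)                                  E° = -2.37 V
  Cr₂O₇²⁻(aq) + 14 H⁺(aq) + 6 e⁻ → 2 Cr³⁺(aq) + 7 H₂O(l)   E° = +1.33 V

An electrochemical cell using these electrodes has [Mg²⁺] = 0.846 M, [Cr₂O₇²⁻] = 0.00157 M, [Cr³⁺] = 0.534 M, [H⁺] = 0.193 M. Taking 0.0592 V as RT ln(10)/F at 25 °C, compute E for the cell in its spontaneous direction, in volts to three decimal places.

+3.581 V

Cr₂O₇²⁻/Cr³⁺ is the cathode (higher E°), Mg²⁺/Mg the anode: E°cell = +1.33 − (-2.37) = +3.70 V, n = 6.
Overall: Cr₂O₇²⁻(aq) + 14 H⁺(aq) + 3 Mg(s) → 2 Cr³⁺(aq) + 7 H₂O(l) + 3 Mg²⁺(aq)
Q = [Cr³⁺]^2·[Mg²⁺]^3 / ([Cr₂O₇²⁻]·[H⁺]^14); log Q = 12.043.
E = E° − (0.0592/n) log Q = +3.70 − (0.0592/6)(12.043) = +3.581 V.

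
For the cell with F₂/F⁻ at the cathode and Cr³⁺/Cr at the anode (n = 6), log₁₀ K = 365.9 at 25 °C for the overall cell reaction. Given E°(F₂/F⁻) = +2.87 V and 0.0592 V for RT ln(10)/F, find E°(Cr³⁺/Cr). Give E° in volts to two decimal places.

-0.74 V

E°cell = (0.0592/n)·log K = (0.0592/6)(365.9) = +3.610 V.
Since F₂/F⁻ is the cathode and Cr³⁺/Cr the anode, E°cell = E°(F₂/F⁻) − E°(Cr³⁺/Cr).
So E°(Cr³⁺/Cr) = E°(F₂/F⁻) − E°cell = (+2.87) − (+3.610) = -0.74 V.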